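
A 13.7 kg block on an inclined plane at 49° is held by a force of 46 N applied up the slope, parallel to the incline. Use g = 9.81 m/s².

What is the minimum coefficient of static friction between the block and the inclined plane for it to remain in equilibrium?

N = m g cos θ = 88.17 N.
Friction must make up the shortfall along the incline: f = m g sin θ − P = 101.4 − 46 = 55.43 N.
At the threshold f = μ_s N, so μ_s,min = 55.43/88.17 = 0.629.

μ_s,min ≈ 0.629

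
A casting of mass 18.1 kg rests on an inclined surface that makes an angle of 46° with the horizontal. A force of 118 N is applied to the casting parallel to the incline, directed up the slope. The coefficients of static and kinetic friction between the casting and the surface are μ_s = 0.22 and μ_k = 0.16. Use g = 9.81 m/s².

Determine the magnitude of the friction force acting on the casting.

The normal reaction is N = m g cos θ = 123.3 N.
For equilibrium along the incline the friction force must supply f = m g sin θ − P = 127.7 − 118 = 9.727 N (positive meaning up-slope).
Static friction can supply at most μ_s N = 27.14 N.
Since |9.727| ≤ 27.14 N, no slip — friction simply equals what equilibrium demands.

f ≈ 9.73 N (up the incline)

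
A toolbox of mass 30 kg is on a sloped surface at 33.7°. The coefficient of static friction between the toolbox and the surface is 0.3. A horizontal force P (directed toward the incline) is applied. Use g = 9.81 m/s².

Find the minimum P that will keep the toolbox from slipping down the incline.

The toolbox tends to slide down (tan θ > μ_s), so at the point of impending slip friction acts up-slope at its limit: f = μ_s N.
Perpendicular to the incline: N = m g cos θ + P sin θ.
Along the incline: P cos θ + μ_s N = m g sin θ, i.e. P cos θ + μ_s (m g cos θ + P sin θ) = m g sin θ.
Solving, P (cos θ + μ_s sin θ) = m g (sin θ − μ_s cos θ), so P = 294×0.3053/0.9984 = 90 N.

P_min ≈ 90 N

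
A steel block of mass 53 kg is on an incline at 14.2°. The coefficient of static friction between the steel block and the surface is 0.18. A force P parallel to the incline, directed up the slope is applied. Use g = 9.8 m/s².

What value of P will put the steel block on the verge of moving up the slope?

P ≈ 218 N

At impending motion up the slope, friction acts down-slope at its limit: f = μ_s N.
P is parallel to the surface, so N = m g cos θ = 504 N.
Along the incline: P = m g sin θ + μ_s N = 127 + 0.18×504 = 218 N.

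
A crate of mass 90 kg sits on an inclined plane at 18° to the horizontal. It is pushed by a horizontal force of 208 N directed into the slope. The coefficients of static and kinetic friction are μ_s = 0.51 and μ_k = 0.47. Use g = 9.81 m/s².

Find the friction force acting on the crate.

The horizontal push has a component P sin θ into the surface, so N = m g cos θ + P sin θ = 839.7 + 64.28 = 904 N.
Along the incline, the net driving force (taking up-slope positive) is P cos θ − m g sin θ = 197.8 − 272.8 = -75.01 N, so equilibrium requires friction f = 75.01 N (up-slope).
Maximum static friction: μ_s N = 0.51 × 904 = 461 N.
Since 75.01 N is within the 461 N limit, the crate stays put and friction is exactly 75 N.

f ≈ 75 N (up the incline)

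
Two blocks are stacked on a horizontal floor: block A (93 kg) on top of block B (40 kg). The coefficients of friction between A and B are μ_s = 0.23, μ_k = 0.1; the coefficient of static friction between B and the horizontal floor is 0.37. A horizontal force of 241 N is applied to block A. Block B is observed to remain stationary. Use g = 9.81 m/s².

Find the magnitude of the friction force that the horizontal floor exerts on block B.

f ≈ 91.2 N

Normal force at the A–B interface: N₁ = m_A g = 912.3 N.
Maximum static friction on A from B: μ_s N₁ = 0.23×912.3 = 209.8 N.
P = 241 N exceeds that limit, so A slips over B and the interface friction becomes kinetic: f₁ = μ_k N₁ = 0.1×912.3 = 91.2 N.
B experiences an equal 91.2 N forward from A (third law). B is in equilibrium, so the floor supplies f₂ = 91.2 N of static friction (limit μ_s(m_A+m_B)g = 482.8 N, not exceeded).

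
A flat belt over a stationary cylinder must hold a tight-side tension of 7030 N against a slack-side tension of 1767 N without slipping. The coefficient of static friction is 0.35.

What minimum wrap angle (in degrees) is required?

T₂/T₁ = e^{μβ} → β = ln(T₂/T₁)/μ.
β = ln(7030/1767)/0.35 = 1.381/0.35 = 3.945 rad.
In degrees: β = 3.945 × 180/π = 226°.

β_min ≈ 226°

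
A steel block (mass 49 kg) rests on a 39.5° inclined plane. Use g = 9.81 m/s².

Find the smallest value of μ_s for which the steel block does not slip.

At the slip threshold m g sin θ = μ_s m g cos θ, so μ_s,min = tan θ.
μ_s,min = tan 39.5° = 0.824.

μ_s,min ≈ 0.824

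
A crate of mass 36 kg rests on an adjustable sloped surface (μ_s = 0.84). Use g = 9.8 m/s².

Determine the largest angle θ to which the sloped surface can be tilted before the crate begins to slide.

At the slip threshold, m g sin θ = μ_s · m g cos θ, so tan θ = μ_s.
θ_max = arctan(0.84) = 40°.

θ_max ≈ 40°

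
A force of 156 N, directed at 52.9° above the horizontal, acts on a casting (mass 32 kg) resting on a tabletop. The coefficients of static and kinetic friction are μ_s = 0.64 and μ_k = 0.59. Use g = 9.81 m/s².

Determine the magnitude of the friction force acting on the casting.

f ≈ 94.1 N

Vertical equilibrium gives N = m g − P sin α = 189.5 N.
For equilibrium, f = P cos α = 156×cos 52.9° = 94.1 N.
μ_s N = 0.64 × 189.5 = 121.3 N.
Since 94.1 N does not exceed the limit, the casting stays at rest and f = 94.1 N.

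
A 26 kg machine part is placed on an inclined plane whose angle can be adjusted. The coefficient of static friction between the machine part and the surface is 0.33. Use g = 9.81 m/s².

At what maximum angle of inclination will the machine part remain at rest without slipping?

θ_max ≈ 18.3°

At the slip threshold, m g sin θ = μ_s · m g cos θ, so tan θ = μ_s.
θ_max = arctan(0.33) = 18.3°.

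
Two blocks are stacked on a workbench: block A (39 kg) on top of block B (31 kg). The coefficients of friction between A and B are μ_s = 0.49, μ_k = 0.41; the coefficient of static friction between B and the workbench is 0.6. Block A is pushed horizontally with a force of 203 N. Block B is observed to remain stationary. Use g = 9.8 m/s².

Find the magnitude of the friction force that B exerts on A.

f ≈ 157 N

Normal force at the A–B interface: N₁ = m_A g = 382.2 N.
Maximum static friction on A from B: μ_s N₁ = 0.49×382.2 = 187.3 N.
P = 203 N exceeds that limit, so A slips over B and the interface friction becomes kinetic: f₁ = μ_k N₁ = 0.41×382.2 = 157 N.
By Newton's third law B feels 157 N forward from A. With B stationary, the floor's static friction on B balances it: f₂ = 157 N (well within μ_s(m_A+m_B)g = 411.6 N).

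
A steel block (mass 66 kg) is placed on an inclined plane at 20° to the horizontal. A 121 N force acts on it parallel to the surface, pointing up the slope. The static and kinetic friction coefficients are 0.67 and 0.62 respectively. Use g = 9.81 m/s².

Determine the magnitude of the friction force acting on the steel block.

f ≈ 100 N (up the incline)

Normal force: N = m g cos θ = 66 × 9.81 × cos 20° = 608.4 N.
For equilibrium along the incline the friction force must supply f = m g sin θ − P = 221.4 − 121 = 100.4 N (positive meaning up-slope).
Maximum static friction available: μ_s N = 0.67 × 608.4 = 407.6 N.
Since |100.4| ≤ 407.6 N, no slip — friction simply equals what equilibrium demands.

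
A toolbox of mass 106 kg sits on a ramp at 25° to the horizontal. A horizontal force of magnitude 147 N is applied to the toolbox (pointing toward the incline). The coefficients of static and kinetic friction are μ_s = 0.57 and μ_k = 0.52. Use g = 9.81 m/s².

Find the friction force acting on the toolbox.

f ≈ 306 N (up the incline)

Resolve perpendicular to the incline: N = m g cos θ + P sin θ = 106×9.81×cos 25° + 147×sin 25° = 1005 N.
Along the incline, the net driving force (taking up-slope positive) is P cos θ − m g sin θ = 133.2 − 439.5 = -306.2 N, so equilibrium requires friction f = 306.2 N (up-slope).
The limit of static friction is μ_s N = 572.6 N.
|f_req| = 306.2 ≤ 572.6 N → the toolbox is in equilibrium; friction equals the required value.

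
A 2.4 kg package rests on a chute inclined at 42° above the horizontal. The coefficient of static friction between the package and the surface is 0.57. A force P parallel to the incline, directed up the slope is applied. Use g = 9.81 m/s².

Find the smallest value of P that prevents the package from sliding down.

The package tends to slide down (tan θ > μ_s), so at the point of impending slip friction acts up-slope at its limit: f = μ_s N.
P is parallel to the surface, so N = m g cos θ = 17.5 N.
Along the incline: P + μ_s N = m g sin θ, so P = 15.8 − 0.57×17.5 = 5.78 N.

P_min ≈ 5.78 N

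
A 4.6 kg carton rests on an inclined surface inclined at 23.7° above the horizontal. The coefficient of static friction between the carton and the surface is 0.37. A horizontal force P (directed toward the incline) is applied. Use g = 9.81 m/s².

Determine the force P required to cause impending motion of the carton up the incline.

At impending motion up the slope, friction acts down-slope at its limit: f = μ_s N.
Perpendicular to the incline: N = m g cos θ + P sin θ.
Along the incline: P cos θ = m g sin θ + μ_s N = m g sin θ + μ_s (m g cos θ + P sin θ).
Solving, P (cos θ − μ_s sin θ) = m g (sin θ + μ_s cos θ), so P = 4.6×9.81×(sin 23.7° + 0.37 cos 23.7°)/(cos 23.7° − 0.37 sin 23.7°) = 45.1×0.7407/0.7669 = 43.6 N.

P ≈ 43.6 N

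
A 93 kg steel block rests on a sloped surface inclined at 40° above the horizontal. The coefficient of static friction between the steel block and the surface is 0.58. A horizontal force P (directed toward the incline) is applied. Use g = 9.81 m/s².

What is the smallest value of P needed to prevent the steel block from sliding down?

P_min ≈ 159 N

The steel block tends to slide down (tan θ > μ_s), so at the point of impending slip friction acts up-slope at its limit: f = μ_s N.
Perpendicular to the incline: N = m g cos θ + P sin θ.
Along the incline: P cos θ + μ_s N = m g sin θ, i.e. P cos θ + μ_s (m g cos θ + P sin θ) = m g sin θ.
Solving, P (cos θ + μ_s sin θ) = m g (sin θ − μ_s cos θ), so P = 912×0.1985/1.139 = 159 N.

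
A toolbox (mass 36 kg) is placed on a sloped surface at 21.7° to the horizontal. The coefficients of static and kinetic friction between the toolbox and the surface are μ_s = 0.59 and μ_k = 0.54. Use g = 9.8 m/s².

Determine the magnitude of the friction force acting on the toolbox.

f ≈ 130 N (up the incline)

Normal force: N = m g cos θ = 36 × 9.8 × cos 21.7° = 327.8 N.
For equilibrium along the incline, friction must balance the weight component: f = m g sin θ = 130.4 N up the slope.
The static-friction ceiling is μ_s N = 0.59 × 327.8 = 193.4 N.
Since |130.4| ≤ 193.4 N, no slip — friction simply equals what equilibrium demands.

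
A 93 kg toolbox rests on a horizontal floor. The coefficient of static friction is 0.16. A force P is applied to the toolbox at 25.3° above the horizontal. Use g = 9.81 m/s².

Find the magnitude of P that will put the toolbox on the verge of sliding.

N = m g − P sin α (the pull lifts the toolbox).
At impending slip, P cos α = μ_s N = μ_s (m g − P sin α).
Solving: P (cos α + μ_s sin α) = μ_s m g → P = 0.16×912/(cos 25.3° + 0.16 sin 25.3°) = 146/0.9725 = 150 N.

P ≈ 150 N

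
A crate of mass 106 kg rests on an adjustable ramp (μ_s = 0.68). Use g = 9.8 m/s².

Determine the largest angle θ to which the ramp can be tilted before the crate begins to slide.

θ_max ≈ 34.2°

At the slip threshold, m g sin θ = μ_s · m g cos θ, so tan θ = μ_s.
θ_max = arctan(0.68) = 34.2°.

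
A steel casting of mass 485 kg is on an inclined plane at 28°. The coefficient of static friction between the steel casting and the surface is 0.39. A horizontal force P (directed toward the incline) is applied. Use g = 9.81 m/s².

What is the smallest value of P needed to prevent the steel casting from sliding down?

The steel casting tends to slide down (tan θ > μ_s), so at the point of impending slip friction acts up-slope at its limit: f = μ_s N.
Perpendicular to the incline: N = m g cos θ + P sin θ.
Along the incline: P cos θ + μ_s N = m g sin θ, i.e. P cos θ + μ_s (m g cos θ + P sin θ) = m g sin θ.
Solving, P (cos θ + μ_s sin θ) = m g (sin θ − μ_s cos θ), so P = 4760×0.1251/1.066 = 558 N.

P_min ≈ 558 N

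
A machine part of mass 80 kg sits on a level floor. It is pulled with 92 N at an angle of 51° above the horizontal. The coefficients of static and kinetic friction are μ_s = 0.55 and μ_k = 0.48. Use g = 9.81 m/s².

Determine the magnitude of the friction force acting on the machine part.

f ≈ 57.9 N

Vertical equilibrium gives N = m g − P sin α = 713.3 N.
Horizontally, friction must balance P cos α = 57.9 N.
μ_s N = 0.55 × 713.3 = 392.3 N.
57.9 ≤ 392.3 N → static; friction equals the required 57.9 N.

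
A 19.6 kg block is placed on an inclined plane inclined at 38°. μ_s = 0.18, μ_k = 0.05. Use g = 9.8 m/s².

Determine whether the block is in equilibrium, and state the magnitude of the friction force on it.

N = m g cos θ = 151 N.
Down-slope weight component: m g sin θ = 118 N.
μ_s N = 27.2 N.
118 > 27.2 N, so it slides; kinetic friction f = μ_k N = 0.05×151 = 7.57 N.

f ≈ 7.57 N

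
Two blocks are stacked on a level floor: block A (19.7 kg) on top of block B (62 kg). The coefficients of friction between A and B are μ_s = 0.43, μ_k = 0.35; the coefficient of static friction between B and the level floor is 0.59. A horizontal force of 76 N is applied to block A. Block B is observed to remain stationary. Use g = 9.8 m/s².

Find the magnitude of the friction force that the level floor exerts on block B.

f ≈ 76 N

Normal force at the A–B interface: N₁ = m_A g = 193.1 N.
Maximum static friction on A from B: μ_s N₁ = 0.43×193.1 = 83.02 N.
Since P = 76 N ≤ 83.02 N, A does not slip on B; friction on A equals P = 76 N.
By Newton's third law B feels 76 N forward from A. With B stationary, the floor's static friction on B balances it: f₂ = 76 N (well within μ_s(m_A+m_B)g = 472.4 N).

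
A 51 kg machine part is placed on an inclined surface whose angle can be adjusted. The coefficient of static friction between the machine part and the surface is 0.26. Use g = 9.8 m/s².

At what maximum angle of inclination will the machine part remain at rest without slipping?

At the slip threshold, m g sin θ = μ_s · m g cos θ, so tan θ = μ_s.
θ_max = arctan(0.26) = 14.6°.

θ_max ≈ 14.6°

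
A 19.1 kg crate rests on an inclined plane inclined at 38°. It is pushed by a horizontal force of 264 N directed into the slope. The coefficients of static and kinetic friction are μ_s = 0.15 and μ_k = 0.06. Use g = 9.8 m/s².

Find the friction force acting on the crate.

f ≈ 18.6 N (down the incline)

Normal direction: N = m g cos θ + P sin θ = 310 N.
Along the incline, the net driving force (taking up-slope positive) is P cos θ − m g sin θ = 208 − 115.2 = 92.8 N, so equilibrium requires friction f = -92.8 N (down-slope).
The limit of static friction is μ_s N = 46.51 N.
The required 92.8 N exceeds the static limit, so the crate slides up-slope and f = μ_k N = 0.06×310 = 18.6 N.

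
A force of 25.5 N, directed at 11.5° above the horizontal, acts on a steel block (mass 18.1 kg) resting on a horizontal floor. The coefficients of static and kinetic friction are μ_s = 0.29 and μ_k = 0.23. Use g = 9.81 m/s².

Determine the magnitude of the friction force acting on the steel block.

f ≈ 25 N

Vertical equilibrium gives N = m g − P sin α = 172.5 N.
The horizontal driving force is P cos α = 24.99 N, so equilibrium needs friction f = 24.99 N.
The static-friction limit is μ_s N = 50.02 N.
Since 24.99 N does not exceed the limit, the steel block stays at rest and f = 25 N.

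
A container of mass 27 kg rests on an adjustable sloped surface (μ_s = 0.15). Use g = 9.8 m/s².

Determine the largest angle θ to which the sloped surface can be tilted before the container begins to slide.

At the slip threshold, m g sin θ = μ_s · m g cos θ, so tan θ = μ_s.
θ_max = arctan(0.15) = 8.53°.

θ_max ≈ 8.53°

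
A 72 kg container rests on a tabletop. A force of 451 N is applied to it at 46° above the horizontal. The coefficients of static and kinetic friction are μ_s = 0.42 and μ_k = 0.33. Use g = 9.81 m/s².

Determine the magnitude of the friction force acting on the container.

f ≈ 126 N

Vertical equilibrium gives N = m g − P sin α = 381.9 N.
Horizontally, friction must balance P cos α = 313.3 N.
μ_s N = 0.42 × 381.9 = 160.4 N.
The required friction exceeds μ_s N, so the container moves and f = μ_k N = 126 N.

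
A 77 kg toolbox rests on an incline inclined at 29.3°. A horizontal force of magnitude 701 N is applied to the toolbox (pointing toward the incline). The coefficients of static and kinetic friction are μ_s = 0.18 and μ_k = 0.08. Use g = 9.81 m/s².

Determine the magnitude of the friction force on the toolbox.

The horizontal push has a component P sin θ into the surface, so N = m g cos θ + P sin θ = 658.7 + 343.1 = 1002 N.
Parallel to the incline: P cos θ − m g sin θ = 611.3 − 369.7 = 241.7 N; the friction needed to balance this is 241.7 N acting down the slope.
Maximum static friction: μ_s N = 0.18 × 1002 = 180.3 N.
The required 241.7 N exceeds the static limit, so the toolbox slides up-slope and f = μ_k N = 0.08×1002 = 80.1 N.

f ≈ 80.1 N (down the incline)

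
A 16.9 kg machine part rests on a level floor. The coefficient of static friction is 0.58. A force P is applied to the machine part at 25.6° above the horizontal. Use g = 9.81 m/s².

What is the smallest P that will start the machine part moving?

N = m g − P sin α (the pull lifts the machine part).
At impending slip, P cos α = μ_s N = μ_s (m g − P sin α).
Solving: P (cos α + μ_s sin α) = μ_s m g → P = 0.58×166/(cos 25.6° + 0.58 sin 25.6°) = 96.2/1.152 = 83.4 N.

P ≈ 83.4 N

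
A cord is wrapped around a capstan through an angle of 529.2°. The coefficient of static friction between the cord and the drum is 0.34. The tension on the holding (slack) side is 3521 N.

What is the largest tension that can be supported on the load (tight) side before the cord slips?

T_max ≈ 81400 N

At impending slip the capstan equation gives T₂/T₁ = e^{μβ} with β in radians.
β = 529.2° × π/180 = 9.236 rad.
e^{μβ} = e^{0.34×9.236} = 23.11.
T₂ = T₁ · e^{μβ} = 3521 × 23.11 = 81400 N.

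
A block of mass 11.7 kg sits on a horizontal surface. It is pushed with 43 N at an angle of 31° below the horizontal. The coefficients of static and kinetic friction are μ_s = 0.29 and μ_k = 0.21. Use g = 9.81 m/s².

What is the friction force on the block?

The vertical component of P adds to the normal force: N = m g + P sin α = 114.8 + 22.15 = 136.9 N.
The horizontal driving force is P cos α = 36.86 N, so equilibrium needs friction f = 36.86 N.
μ_s N = 0.29 × 136.9 = 39.71 N.
36.86 ≤ 39.71 N → static; friction equals the required 36.9 N.

f ≈ 36.9 N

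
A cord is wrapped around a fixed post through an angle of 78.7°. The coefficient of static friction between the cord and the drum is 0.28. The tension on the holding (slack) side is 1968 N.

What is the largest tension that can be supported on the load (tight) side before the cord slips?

At impending slip the capstan equation gives T₂/T₁ = e^{μβ} with β in radians.
β = 78.7° × π/180 = 1.374 rad.
e^{μβ} = e^{0.28×1.374} = 1.469.
T₂ = T₁ · e^{μβ} = 1968 × 1.469 = 2890 N.

T_max ≈ 2890 N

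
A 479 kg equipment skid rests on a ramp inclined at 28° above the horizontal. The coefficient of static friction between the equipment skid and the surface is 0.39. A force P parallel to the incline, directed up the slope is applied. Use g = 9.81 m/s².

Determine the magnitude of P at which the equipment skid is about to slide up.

P ≈ 3820 N

At impending motion up the slope, friction acts down-slope at its limit: f = μ_s N.
P is parallel to the surface, so N = m g cos θ = 4150 N.
Along the incline: P = m g sin θ + μ_s N = 2210 + 0.39×4150 = 3820 N.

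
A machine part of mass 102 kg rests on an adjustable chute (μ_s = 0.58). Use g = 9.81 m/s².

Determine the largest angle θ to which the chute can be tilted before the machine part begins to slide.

θ_max ≈ 30.1°

At the slip threshold, m g sin θ = μ_s · m g cos θ, so tan θ = μ_s.
θ_max = arctan(0.58) = 30.1°.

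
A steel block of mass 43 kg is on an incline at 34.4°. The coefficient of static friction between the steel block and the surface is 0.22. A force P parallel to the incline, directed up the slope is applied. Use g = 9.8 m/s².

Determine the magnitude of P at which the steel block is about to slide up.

At impending motion up the slope, friction acts down-slope at its limit: f = μ_s N.
P is parallel to the surface, so N = m g cos θ = 348 N.
Along the incline: P = m g sin θ + μ_s N = 238 + 0.22×348 = 315 N.

P ≈ 315 N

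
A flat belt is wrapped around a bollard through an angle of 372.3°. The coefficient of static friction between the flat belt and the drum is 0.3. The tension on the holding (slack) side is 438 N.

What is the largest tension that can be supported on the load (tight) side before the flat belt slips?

T_max ≈ 3080 N

At impending slip the capstan equation gives T₂/T₁ = e^{μβ} with β in radians.
β = 372.3° × π/180 = 6.498 rad.
e^{μβ} = e^{0.3×6.498} = 7.024.
T₂ = T₁ · e^{μβ} = 438 × 7.024 = 3080 N.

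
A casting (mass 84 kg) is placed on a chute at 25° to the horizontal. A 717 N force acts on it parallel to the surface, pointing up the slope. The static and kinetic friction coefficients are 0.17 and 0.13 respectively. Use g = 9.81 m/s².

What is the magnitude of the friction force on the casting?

f ≈ 97.1 N (down the incline)

Normal force: N = m g cos θ = 84 × 9.81 × cos 25° = 746.8 N.
For equilibrium along the incline the friction force must supply f = m g sin θ − P = 348.3 − 717 = -368.7 N (positive meaning up-slope).
Maximum static friction available: μ_s N = 0.17 × 746.8 = 127 N.
Since |-368.7| > 127 N, static friction cannot hold it; the casting slides up the incline and kinetic friction applies: f = μ_k N = 0.13 × 746.8 = 97.1 N.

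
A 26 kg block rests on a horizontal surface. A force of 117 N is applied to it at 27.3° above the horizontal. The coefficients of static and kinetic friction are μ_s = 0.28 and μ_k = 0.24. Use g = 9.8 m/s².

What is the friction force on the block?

The vertical component of P reduces the normal force: N = m g − P sin α = 254.8 − 53.66 = 201.1 N.
The horizontal driving force is P cos α = 104 N, so equilibrium needs friction f = 104 N.
μ_s N = 0.28 × 201.1 = 56.32 N.
The required friction exceeds μ_s N, so the block moves and f = μ_k N = 48.3 N.

f ≈ 48.3 N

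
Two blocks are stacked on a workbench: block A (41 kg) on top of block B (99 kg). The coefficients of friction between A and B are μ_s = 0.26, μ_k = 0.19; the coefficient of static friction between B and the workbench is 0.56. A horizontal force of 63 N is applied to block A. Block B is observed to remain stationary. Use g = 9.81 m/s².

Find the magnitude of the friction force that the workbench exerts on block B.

Between the blocks, N₁ = m_A g = 402.2 N.
So the A–B interface can sustain at most μ_s N₁ = 104.6 N of static friction.
P = 63 N is within that limit, so A and B move together (both at rest); the A–B friction is simply f₁ = P = 63 N.
B experiences an equal 63 N forward from A (third law). B is in equilibrium, so the floor supplies f₂ = 63 N of static friction (limit μ_s(m_A+m_B)g = 769.1 N, not exceeded).

f ≈ 63 N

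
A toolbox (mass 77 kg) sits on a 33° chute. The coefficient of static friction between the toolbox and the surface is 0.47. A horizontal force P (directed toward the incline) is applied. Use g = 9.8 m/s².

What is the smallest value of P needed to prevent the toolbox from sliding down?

The toolbox tends to slide down (tan θ > μ_s), so at the point of impending slip friction acts up-slope at its limit: f = μ_s N.
Perpendicular to the incline: N = m g cos θ + P sin θ.
Along the incline: P cos θ + μ_s N = m g sin θ, i.e. P cos θ + μ_s (m g cos θ + P sin θ) = m g sin θ.
Solving, P (cos θ + μ_s sin θ) = m g (sin θ − μ_s cos θ), so P = 755×0.1505/1.095 = 104 N.

P_min ≈ 104 N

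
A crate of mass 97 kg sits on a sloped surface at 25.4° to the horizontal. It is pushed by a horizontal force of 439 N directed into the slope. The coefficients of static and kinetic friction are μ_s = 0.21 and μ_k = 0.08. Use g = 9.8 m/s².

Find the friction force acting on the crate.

f ≈ 11.2 N (up the incline)

The horizontal push has a component P sin θ into the surface, so N = m g cos θ + P sin θ = 858.7 + 188.3 = 1047 N.
Along the incline, the net driving force (taking up-slope positive) is P cos θ − m g sin θ = 396.6 − 407.7 = -11.18 N, so equilibrium requires friction f = 11.18 N (up-slope).
Maximum static friction: μ_s N = 0.21 × 1047 = 219.9 N.
|f_req| = 11.18 ≤ 219.9 N → the crate is in equilibrium; friction equals the required value.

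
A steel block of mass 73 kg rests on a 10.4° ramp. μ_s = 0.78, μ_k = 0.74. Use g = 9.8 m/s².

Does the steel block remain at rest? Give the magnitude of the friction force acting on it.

f ≈ 129 N

N = m g cos θ = 704 N.
Down-slope weight component: m g sin θ = 129 N.
μ_s N = 549 N.
129 ≤ 549 N, so it stays put; friction = 129 N.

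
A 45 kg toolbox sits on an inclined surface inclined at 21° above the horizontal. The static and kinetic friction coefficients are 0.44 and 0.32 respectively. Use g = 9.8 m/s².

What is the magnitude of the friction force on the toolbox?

The normal reaction is N = m g cos θ = 411.7 N.
Along the slope the weight component is m g sin θ = 158 N; friction must supply exactly this, acting up-slope.
Static friction can supply at most μ_s N = 181.2 N.
Since |158| ≤ 181.2 N, no slip — friction simply equals what equilibrium demands.

f ≈ 158 N (up the incline)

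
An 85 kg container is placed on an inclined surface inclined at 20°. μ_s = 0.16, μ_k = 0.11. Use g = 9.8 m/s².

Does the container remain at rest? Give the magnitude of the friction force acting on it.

f ≈ 86.1 N

N = m g cos θ = 783 N.
Down-slope weight component: m g sin θ = 285 N.
μ_s N = 125 N.
285 > 125 N, so it slides; kinetic friction f = μ_k N = 0.11×783 = 86.1 N.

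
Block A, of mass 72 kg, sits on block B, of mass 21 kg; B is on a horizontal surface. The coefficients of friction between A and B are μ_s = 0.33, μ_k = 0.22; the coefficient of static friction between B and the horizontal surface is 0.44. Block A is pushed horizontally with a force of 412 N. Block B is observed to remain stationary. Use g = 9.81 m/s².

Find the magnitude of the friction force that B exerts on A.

The normal force B exerts on A is simply A's weight, N₁ = 706.3 N.
Maximum static friction on A from B: μ_s N₁ = 0.33×706.3 = 233.1 N.
P = 412 N exceeds that limit, so A slips over B and the interface friction becomes kinetic: f₁ = μ_k N₁ = 0.22×706.3 = 155 N.
By Newton's third law B feels 155 N forward from A. With B stationary, the floor's static friction on B balances it: f₂ = 155 N (well within μ_s(m_A+m_B)g = 401.4 N).

f ≈ 155 N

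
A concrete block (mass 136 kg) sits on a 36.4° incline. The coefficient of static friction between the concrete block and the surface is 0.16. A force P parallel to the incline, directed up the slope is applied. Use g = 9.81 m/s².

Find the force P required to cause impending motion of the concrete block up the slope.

P ≈ 964 N

At impending motion up the slope, friction acts down-slope at its limit: f = μ_s N.
P is parallel to the surface, so N = m g cos θ = 1070 N.
Along the incline: P = m g sin θ + μ_s N = 792 + 0.16×1070 = 964 N.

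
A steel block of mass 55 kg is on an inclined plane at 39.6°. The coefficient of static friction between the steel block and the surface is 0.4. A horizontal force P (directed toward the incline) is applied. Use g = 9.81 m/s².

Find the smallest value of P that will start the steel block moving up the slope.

P ≈ 990 N

At impending motion up the slope, friction acts down-slope at its limit: f = μ_s N.
Perpendicular to the incline: N = m g cos θ + P sin θ.
Along the incline: P cos θ = m g sin θ + μ_s N = m g sin θ + μ_s (m g cos θ + P sin θ).
Solving, P (cos θ − μ_s sin θ) = m g (sin θ + μ_s cos θ), so P = 55×9.81×(sin 39.6° + 0.4 cos 39.6°)/(cos 39.6° − 0.4 sin 39.6°) = 540×0.9456/0.5155 = 990 N.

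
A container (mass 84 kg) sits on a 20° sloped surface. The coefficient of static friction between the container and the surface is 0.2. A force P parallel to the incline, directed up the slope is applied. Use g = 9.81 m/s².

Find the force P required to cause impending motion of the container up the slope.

P ≈ 437 N

At impending motion up the slope, friction acts down-slope at its limit: f = μ_s N.
P is parallel to the surface, so N = m g cos θ = 774 N.
Along the incline: P = m g sin θ + μ_s N = 282 + 0.2×774 = 437 N.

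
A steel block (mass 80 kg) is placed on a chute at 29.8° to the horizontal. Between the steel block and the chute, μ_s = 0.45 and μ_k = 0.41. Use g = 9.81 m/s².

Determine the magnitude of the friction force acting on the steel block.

Normal force: N = m g cos θ = 80 × 9.81 × cos 29.8° = 681 N.
For equilibrium along the incline, friction must balance the weight component: f = m g sin θ = 390 N up the slope.
The static-friction ceiling is μ_s N = 0.45 × 681 = 306.5 N.
Since |390| > 306.5 N, static friction cannot hold it; the steel block slides down the incline and kinetic friction applies: f = μ_k N = 0.41 × 681 = 279 N.

f ≈ 279 N (up the incline)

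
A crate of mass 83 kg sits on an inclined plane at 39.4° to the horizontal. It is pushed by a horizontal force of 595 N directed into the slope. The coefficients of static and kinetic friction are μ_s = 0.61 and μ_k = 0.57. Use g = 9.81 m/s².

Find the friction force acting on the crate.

f ≈ 57 N (up the incline)

Resolve perpendicular to the incline: N = m g cos θ + P sin θ = 83×9.81×cos 39.4° + 595×sin 39.4° = 1007 N.
Parallel to the incline: P cos θ − m g sin θ = 459.8 − 516.8 = -57.04 N; the friction needed to balance this is 57.04 N acting up the slope.
Maximum static friction: μ_s N = 0.61 × 1007 = 614.2 N.
|f_req| = 57.04 ≤ 614.2 N → the crate is in equilibrium; friction equals the required value.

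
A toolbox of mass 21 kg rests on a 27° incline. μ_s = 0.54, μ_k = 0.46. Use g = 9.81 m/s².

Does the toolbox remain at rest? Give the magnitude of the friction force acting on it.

N = m g cos θ = 184 N.
Down-slope weight component: m g sin θ = 93.5 N.
μ_s N = 99.1 N.
93.5 ≤ 99.1 N, so it stays put; friction = 93.5 N.

f ≈ 93.5 N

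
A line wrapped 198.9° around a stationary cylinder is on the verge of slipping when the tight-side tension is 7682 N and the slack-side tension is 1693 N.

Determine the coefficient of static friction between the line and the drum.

μ ≈ 0.436

T₂/T₁ = e^{μβ} → μ = ln(T₂/T₁)/β.
β = 198.9° = 3.471 rad.
μ = ln(7682/1693)/3.471 = ln(4.538)/3.471 = 0.436.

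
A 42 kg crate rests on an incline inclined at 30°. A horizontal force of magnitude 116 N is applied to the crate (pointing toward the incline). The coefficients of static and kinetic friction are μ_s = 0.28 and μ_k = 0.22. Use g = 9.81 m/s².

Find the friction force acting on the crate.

f ≈ 106 N (up the incline)

Normal direction: N = m g cos θ + P sin θ = 414.8 N.
Along the incline, the net driving force (taking up-slope positive) is P cos θ − m g sin θ = 100.5 − 206 = -105.6 N, so equilibrium requires friction f = 105.6 N (up-slope).
The limit of static friction is μ_s N = 116.1 N.
|f_req| = 105.6 ≤ 116.1 N → the crate is in equilibrium; friction equals the required value.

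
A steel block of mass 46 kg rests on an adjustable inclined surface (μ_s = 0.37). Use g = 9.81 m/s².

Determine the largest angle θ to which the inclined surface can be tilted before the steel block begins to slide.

At the slip threshold, m g sin θ = μ_s · m g cos θ, so tan θ = μ_s.
θ_max = arctan(0.37) = 20.3°.

θ_max ≈ 20.3°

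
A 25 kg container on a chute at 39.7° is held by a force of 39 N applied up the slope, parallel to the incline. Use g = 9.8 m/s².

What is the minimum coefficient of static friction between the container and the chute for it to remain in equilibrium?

N = m g cos θ = 188.5 N.
Friction must make up the shortfall along the incline: f = m g sin θ − P = 156.5 − 39 = 117.5 N.
At the threshold f = μ_s N, so μ_s,min = 117.5/188.5 = 0.623.

μ_s,min ≈ 0.623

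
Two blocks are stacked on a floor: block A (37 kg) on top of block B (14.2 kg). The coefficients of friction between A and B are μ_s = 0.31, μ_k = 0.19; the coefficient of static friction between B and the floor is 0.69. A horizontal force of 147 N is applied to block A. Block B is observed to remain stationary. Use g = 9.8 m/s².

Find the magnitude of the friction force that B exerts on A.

f ≈ 68.9 N

Normal force at the A–B interface: N₁ = m_A g = 362.6 N.
Maximum static friction on A from B: μ_s N₁ = 0.31×362.6 = 112.4 N.
Since P = 147 N > 112.4 N, A slides on B; the A–B friction is kinetic: f₁ = μ_k N₁ = 0.19×362.6 = 68.9 N.
By Newton's third law B feels 68.9 N forward from A. With B stationary, the floor's static friction on B balances it: f₂ = 68.9 N (well within μ_s(m_A+m_B)g = 346.2 N).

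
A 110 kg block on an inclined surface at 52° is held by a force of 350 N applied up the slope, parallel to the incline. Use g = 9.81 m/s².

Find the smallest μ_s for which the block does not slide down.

μ_s,min ≈ 0.753

N = m g cos θ = 664.4 N.
Friction must make up the shortfall along the incline: f = m g sin θ − P = 850.3 − 350 = 500.3 N.
At the threshold f = μ_s N, so μ_s,min = 500.3/664.4 = 0.753.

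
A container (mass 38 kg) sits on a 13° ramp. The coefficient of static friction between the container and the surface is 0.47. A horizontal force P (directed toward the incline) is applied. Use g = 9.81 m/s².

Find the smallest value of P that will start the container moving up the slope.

At impending motion up the slope, friction acts down-slope at its limit: f = μ_s N.
Perpendicular to the incline: N = m g cos θ + P sin θ.
Along the incline: P cos θ = m g sin θ + μ_s N = m g sin θ + μ_s (m g cos θ + P sin θ).
Solving, P (cos θ − μ_s sin θ) = m g (sin θ + μ_s cos θ), so P = 38×9.81×(sin 13° + 0.47 cos 13°)/(cos 13° − 0.47 sin 13°) = 373×0.6829/0.8686 = 293 N.

P ≈ 293 N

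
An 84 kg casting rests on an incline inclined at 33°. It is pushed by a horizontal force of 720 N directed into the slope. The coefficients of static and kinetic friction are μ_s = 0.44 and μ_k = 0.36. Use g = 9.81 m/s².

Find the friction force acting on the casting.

Normal direction: N = m g cos θ + P sin θ = 1083 N.
Parallel to the incline: P cos θ − m g sin θ = 603.8 − 448.8 = 155 N; the friction needed to balance this is 155 N acting down the slope.
Maximum static friction: μ_s N = 0.44 × 1083 = 476.6 N.
|f_req| = 155 ≤ 476.6 N → the casting is in equilibrium; friction equals the required value.

f ≈ 155 N (down the incline)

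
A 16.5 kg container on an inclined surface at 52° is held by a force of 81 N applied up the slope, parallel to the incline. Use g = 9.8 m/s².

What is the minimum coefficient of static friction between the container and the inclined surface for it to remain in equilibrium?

μ_s,min ≈ 0.466

N = m g cos θ = 99.55 N.
Friction must make up the shortfall along the incline: f = m g sin θ − P = 127.4 − 81 = 46.42 N.
At the threshold f = μ_s N, so μ_s,min = 46.42/99.55 = 0.466.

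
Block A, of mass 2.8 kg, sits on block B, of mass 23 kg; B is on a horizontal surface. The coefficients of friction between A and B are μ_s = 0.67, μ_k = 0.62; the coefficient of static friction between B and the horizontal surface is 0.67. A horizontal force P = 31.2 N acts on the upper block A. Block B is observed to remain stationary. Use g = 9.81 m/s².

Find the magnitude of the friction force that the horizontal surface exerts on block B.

Normal force at the A–B interface: N₁ = m_A g = 27.47 N.
So the A–B interface can sustain at most μ_s N₁ = 18.4 N of static friction.
Since P = 31.2 N > 18.4 N, A slides on B; the A–B friction is kinetic: f₁ = μ_k N₁ = 0.62×27.47 = 17 N.
B experiences an equal 17 N forward from A (third law). B is in equilibrium, so the floor supplies f₂ = 17 N of static friction (limit μ_s(m_A+m_B)g = 169.6 N, not exceeded).

f ≈ 17 N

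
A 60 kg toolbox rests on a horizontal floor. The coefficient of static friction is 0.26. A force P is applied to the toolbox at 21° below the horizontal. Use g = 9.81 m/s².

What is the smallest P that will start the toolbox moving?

N = m g + P sin α (the push presses the toolbox into the horizontal floor).
At impending slip, P cos α = μ_s N = μ_s (m g + P sin α).
Solving: P (cos α − μ_s sin α) = μ_s m g → P = 0.26×589/(cos 21° − 0.26 sin 21°) = 153/0.8404 = 182 N.

P ≈ 182 N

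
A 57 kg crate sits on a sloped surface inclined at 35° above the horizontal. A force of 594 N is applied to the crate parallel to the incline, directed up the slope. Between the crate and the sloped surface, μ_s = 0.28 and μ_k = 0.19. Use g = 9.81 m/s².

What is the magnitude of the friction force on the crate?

f ≈ 87 N (down the incline)

Perpendicular to the surface, N = m g cos θ = 57·9.81·cos 35° = 458 N.
Parallel to the incline, ΣF = 0 gives f = m g sin θ − P = 320.7 − 594 = -273.3 N (up-slope positive).
Maximum static friction available: μ_s N = 0.28 × 458 = 128.3 N.
Since |-273.3| > 128.3 N, static friction cannot hold it; the crate slides up the incline and kinetic friction applies: f = μ_k N = 0.19 × 458 = 87 N.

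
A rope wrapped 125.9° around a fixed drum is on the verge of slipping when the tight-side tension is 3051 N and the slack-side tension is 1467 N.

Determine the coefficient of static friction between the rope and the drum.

T₂/T₁ = e^{μβ} → μ = ln(T₂/T₁)/β.
β = 125.9° = 2.197 rad.
μ = ln(3051/1467)/2.197 = ln(2.08)/2.197 = 0.333.

μ ≈ 0.333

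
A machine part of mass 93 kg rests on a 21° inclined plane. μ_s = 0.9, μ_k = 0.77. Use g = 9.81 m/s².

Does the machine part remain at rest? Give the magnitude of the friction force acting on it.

N = m g cos θ = 852 N.
Down-slope weight component: m g sin θ = 327 N.
μ_s N = 767 N.
327 ≤ 767 N, so it stays put; friction = 327 N.

f ≈ 327 N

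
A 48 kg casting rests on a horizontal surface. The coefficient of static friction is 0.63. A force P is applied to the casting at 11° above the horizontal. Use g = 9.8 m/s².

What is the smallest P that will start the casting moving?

N = m g − P sin α (the pull lifts the casting).
At impending slip, P cos α = μ_s N = μ_s (m g − P sin α).
Solving: P (cos α + μ_s sin α) = μ_s m g → P = 0.63×470/(cos 11° + 0.63 sin 11°) = 296/1.102 = 269 N.

P ≈ 269 N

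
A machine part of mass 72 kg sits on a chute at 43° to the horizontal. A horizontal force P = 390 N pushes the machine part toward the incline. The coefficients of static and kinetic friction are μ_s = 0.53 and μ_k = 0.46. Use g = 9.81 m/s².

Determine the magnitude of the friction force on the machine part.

f ≈ 196 N (up the incline)

Resolve perpendicular to the incline: N = m g cos θ + P sin θ = 72×9.81×cos 43° + 390×sin 43° = 782.5 N.
Parallel to the incline: P cos θ − m g sin θ = 285.2 − 481.7 = -196.5 N; the friction needed to balance this is 196.5 N acting up the slope.
The limit of static friction is μ_s N = 414.8 N.
Since 196.5 N is within the 414.8 N limit, the machine part stays put and friction is exactly 196 N.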